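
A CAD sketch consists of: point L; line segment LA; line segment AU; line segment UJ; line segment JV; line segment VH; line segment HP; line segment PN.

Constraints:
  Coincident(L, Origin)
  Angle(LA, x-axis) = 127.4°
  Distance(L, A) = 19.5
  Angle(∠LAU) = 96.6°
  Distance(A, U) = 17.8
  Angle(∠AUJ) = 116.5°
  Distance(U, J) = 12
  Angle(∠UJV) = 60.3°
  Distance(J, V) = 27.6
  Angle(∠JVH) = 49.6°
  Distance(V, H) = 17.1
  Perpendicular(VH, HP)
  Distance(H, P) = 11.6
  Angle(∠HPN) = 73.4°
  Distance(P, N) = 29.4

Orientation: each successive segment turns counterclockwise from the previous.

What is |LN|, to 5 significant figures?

7.4809

L is at the origin; LA runs at 127.4° with length 19.5, so A = (-11.844, 15.491). ∠LAU = 96.6° gives AU at -149.20° from the x-axis; with |AU| = 17.8, U = (-27.133, 6.3767). ∠AUJ = 116.5° gives UJ at -85.700° from the x-axis; with |UJ| = 12.0, J = (-26.234, -5.5895). ∠UJV = 60.3° gives JV at 34.000° from the x-axis; with |JV| = 27.6, V = (-3.3521, 9.8442). ∠JVH = 49.6° gives VH at 164.40° from the x-axis; with |VH| = 17.1, H = (-19.822, 14.443). VH ⟂ HP, so HP runs at -105.60°; with |HP| = 11.6, P = (-22.942, 3.2701). ∠HPN = 73.4° gives PN at 1.0000° from the x-axis; with |PN| = 29.4, N = (6.4538, 3.7832). Then |LN| = |N − L| = 7.4809.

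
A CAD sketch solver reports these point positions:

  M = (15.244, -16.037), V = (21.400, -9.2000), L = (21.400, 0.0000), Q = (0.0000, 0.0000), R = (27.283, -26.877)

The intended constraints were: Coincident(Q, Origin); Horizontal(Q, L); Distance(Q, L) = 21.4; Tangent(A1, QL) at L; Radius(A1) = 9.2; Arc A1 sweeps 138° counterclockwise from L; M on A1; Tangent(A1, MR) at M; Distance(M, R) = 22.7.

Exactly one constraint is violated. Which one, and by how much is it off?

Distance(M, R) = 22.7 — off by 6.50.

Q = (0.00, 0.00) ✓; Q.y = 0.00, L.y = 0.00 ✓; |QL| = 21.40 ✓; ∠(VL, LQ) = 90.00° ✓; |VL| = 9.200 ✓; bearing(V→M) − bearing(V→L) = 138.0° ✓; |VM| = 9.200 ✓; ∠(VM, MR) = 90.00° ✓; |MR| = 16.20 ✗.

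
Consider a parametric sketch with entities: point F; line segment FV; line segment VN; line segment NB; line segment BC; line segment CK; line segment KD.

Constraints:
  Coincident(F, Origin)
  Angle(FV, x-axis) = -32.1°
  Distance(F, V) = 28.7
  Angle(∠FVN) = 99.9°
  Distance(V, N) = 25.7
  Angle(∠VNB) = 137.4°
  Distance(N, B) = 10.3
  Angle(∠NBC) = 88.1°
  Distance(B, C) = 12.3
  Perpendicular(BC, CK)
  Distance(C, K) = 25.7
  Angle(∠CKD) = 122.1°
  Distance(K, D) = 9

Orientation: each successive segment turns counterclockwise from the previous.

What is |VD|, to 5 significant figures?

13.805

F is at the origin; FV runs at -32.1° with length 28.7, so V = (24.312, -15.251). ∠FVN = 99.9° gives VN at 48.000° from the x-axis; with |VN| = 25.7, N = (41.509, 3.8477). ∠VNB = 137.4° gives NB at 90.600° from the x-axis; with |NB| = 10.3, B = (41.401, 14.147). ∠NBC = 88.1° gives BC at -177.50° from the x-axis; with |BC| = 12.3, C = (29.113, 13.611). BC is perpendicular to CK, so CK runs at -87.500°; with |CK| = 25.7, K = (30.234, -12.065). ∠CKD = 122.1° gives KD at -29.600° from the x-axis; with |KD| = 9.0, D = (38.059, -16.510). Then |VD| = |D − V| = 13.805.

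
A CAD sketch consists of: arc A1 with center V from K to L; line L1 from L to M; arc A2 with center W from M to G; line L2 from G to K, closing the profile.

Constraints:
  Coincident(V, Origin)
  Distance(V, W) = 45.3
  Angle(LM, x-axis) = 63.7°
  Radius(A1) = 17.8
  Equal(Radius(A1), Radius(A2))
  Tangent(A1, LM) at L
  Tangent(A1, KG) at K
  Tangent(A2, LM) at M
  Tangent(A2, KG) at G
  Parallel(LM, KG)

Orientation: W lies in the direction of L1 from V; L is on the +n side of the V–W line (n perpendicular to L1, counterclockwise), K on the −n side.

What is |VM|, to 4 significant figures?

48.67

The slot axis is L1's direction at 63.7°, so u = (cos 63.7°, sin 63.7°) = (0.4431, 0.8965) and n = (−sin 63.7°, cos 63.7°) = (-0.8965, 0.4431). V is at the origin and W lies 45.3 along u from V, so W = 45.3·u = (20.07, 40.61). Tangency of A1 to both parallel lines with radius 17.8 puts L and K at V ± 17.8·n: L = (-15.96, 7.887), K = (15.96, -7.887). Equal radii place M and G the same way about W: M = W + 17.8·n = (4.114, 48.50), G = W − 17.8·n = (36.03, 32.72). Then |VM| = |M − V| = 48.67.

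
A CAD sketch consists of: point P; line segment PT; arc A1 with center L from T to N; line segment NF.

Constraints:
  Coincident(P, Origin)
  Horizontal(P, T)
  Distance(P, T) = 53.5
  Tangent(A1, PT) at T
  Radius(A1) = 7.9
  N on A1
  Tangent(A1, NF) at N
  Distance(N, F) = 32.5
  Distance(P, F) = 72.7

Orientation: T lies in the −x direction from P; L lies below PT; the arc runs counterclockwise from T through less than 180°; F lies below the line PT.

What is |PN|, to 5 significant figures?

61.937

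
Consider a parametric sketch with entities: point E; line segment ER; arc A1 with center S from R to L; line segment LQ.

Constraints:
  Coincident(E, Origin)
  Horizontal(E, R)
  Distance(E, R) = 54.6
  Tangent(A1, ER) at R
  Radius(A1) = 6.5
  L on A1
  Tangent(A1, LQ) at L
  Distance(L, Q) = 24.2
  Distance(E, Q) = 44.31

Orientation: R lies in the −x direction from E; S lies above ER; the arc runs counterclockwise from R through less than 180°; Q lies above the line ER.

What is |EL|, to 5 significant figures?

49.055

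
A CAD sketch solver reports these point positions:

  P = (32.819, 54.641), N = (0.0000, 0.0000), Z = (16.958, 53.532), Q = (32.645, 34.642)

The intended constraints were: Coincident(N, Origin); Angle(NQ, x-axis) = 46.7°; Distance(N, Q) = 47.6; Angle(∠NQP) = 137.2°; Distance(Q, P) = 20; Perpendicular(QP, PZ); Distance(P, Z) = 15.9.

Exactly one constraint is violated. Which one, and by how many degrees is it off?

Perpendicular(QP, PZ) — off by 4.50°.

N = (0.00, 0.00) ✓; NQ at 46.70° ✓; |NQ| = 47.60 ✓; ∠NQP = 137.2° ✓; |QP| = 20.00 ✓; ∠(QP, PZ) = 94.50° ✗; |PZ| = 15.90 ✓.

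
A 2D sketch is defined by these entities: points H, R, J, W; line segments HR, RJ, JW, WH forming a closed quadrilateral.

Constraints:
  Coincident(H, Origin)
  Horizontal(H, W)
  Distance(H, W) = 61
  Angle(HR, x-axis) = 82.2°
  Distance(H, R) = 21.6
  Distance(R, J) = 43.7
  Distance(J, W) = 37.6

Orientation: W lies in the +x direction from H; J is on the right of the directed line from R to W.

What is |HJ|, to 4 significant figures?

30.73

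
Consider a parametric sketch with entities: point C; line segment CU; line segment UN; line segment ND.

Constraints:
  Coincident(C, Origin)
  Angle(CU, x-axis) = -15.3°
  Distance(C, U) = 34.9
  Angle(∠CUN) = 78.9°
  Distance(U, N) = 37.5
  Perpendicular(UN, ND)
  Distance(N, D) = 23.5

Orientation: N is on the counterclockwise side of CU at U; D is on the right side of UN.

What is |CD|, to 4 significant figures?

65.44

∠CUN = 78.9°, so UN runs at -15.3° + (180° − 78.9°) = 85.80° from the x-axis; with |UN| = 37.5, N = U + 37.5·(cos 85.80°, sin 85.80°) = (36.41, 28.19). UN is perpendicular to ND; with |ND| = 23.5 on the right of UN, D = N + 23.5·(0.9973, -0.07324) = (59.85, 26.47). Then |CD| = |D − C| = 65.44.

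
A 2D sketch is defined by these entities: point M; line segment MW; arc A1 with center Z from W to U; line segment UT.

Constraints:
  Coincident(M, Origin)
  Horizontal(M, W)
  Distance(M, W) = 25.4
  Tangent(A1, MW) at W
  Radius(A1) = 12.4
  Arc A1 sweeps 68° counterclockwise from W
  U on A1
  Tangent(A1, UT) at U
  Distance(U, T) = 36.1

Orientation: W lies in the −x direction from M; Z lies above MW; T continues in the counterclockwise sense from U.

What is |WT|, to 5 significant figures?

48.225

M is at the origin; MW is horizontal with |MW| = 25.4 and W on the −x side, so W = (-25.400, 0.0000). Since A1 is tangent to MW there, ZW ⟂ MW, so Z = W + (0, 12.4) = (-25.400, 12.400). On A1, W sits at bearing -90° from Z; a 68° counterclockwise sweep puts U at bearing -22°, so U = Z + 12.4·(cos -22°, sin -22°) = (-13.903, 7.7549). Tangency of A1 to UT means the radius ZU is perpendicular to UT, so UT runs along (−sin -22°, cos -22°); with |UT| = 36.1, T = (-0.37962, 41.226). Then |WT| = |T − W| = 48.225.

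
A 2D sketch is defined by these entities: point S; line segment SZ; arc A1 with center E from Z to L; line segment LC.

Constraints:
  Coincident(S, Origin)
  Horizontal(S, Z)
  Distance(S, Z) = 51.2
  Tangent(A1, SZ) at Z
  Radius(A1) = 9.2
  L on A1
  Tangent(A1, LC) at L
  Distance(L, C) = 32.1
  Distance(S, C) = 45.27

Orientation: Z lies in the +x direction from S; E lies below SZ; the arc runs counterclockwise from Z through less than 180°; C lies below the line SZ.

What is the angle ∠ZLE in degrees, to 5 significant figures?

57.428°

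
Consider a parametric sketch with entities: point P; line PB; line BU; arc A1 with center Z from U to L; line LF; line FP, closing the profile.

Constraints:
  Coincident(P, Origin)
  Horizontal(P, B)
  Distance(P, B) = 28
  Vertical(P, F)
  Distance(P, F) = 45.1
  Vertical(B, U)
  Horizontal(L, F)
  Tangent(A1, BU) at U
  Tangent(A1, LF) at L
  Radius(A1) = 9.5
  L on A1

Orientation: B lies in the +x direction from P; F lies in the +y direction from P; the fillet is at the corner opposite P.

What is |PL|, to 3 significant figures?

48.7

P is at the origin; PB is horizontal with |PB| = 28.0 and B on the +x side, so B = (28.0, 0.00). PF is vertical with |PF| = 45.1 and F on the +y side, so F = (0.00, 45.1). The virtual corner opposite P is at (28.0, 45.1). The tangent condition forces ZU to be normal to BU and the tangent condition forces ZL to be normal to LF, with radius 9.5, so the center Z sits 9.5 in from both sides at Z = (18.5, 35.6). That places the tangent points at U = (28.0, 35.6) on BU and L = (18.5, 45.1) on LF. Then |PL| = |L − P| = 48.7.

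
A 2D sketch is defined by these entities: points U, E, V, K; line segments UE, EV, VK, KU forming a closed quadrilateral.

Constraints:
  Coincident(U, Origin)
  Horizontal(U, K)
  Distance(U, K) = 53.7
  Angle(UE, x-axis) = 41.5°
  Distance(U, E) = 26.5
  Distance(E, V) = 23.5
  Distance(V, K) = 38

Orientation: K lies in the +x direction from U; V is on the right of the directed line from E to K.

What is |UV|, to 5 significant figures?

17.081

U is at the origin; UK is horizontal with |UK| = 53.7 and K in +x, so K = (53.7, 0). UE runs at 41.5° with |UE| = 26.5, so E = (19.847, 17.559). V is determined by |EV| = 23.5 and |VK| = 38.0 together: it lies at the intersection of circle(E, 23.5) and circle(K, 38.0). With |EK| = 38.136, the foot of the radical line on EK is 7.3761 from E and the perpendicular offset is √(23.5² − 7.3761²) = 22.312. Taking the right-of-EK solution: V = (16.121, -5.6433).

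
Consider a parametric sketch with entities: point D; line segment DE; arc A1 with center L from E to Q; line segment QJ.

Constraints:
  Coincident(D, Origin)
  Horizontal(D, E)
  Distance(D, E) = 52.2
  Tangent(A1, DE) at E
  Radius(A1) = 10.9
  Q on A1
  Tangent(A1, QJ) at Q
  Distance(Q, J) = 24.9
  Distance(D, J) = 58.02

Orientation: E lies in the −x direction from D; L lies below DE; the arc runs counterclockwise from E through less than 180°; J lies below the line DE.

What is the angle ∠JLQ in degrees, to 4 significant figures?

66.36°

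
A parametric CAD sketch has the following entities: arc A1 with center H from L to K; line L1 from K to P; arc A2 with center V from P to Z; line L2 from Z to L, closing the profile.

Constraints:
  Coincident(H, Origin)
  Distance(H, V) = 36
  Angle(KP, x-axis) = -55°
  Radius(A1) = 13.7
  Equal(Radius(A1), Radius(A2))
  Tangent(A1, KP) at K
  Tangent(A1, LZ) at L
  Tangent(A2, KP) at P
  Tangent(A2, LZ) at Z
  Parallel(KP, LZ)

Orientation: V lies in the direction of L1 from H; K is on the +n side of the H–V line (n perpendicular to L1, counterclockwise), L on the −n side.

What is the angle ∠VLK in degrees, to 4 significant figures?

69.17°

The slot axis is L1's direction at -55.0°, so u = (cos -55.0°, sin -55.0°) = (0.5736, -0.8192) and n = (−sin -55.0°, cos -55.0°) = (0.8192, 0.5736). H is at the origin and V lies 36.0 along u from H, so V = 36.0·u = (20.65, -29.49). Tangency of A1 to both parallel lines with radius 13.7 puts K and L at H ± 13.7·n: K = (11.22, 7.858), L = (-11.22, -7.858). Then cos ∠VLK = LV·LK / (|LV||LK|), giving 69.17°.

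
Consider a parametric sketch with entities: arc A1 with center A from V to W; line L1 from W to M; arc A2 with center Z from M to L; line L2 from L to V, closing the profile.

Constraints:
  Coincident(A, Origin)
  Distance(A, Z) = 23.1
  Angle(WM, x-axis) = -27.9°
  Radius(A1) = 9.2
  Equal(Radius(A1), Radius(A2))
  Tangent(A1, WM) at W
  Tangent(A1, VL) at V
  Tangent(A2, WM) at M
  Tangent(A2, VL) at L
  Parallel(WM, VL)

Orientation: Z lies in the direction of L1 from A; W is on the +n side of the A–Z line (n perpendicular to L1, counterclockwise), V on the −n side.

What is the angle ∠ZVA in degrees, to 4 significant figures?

68.28°

The slot axis is L1's direction at -27.9°, so u = (cos -27.9°, sin -27.9°) = (0.8838, -0.4679) and n = (−sin -27.9°, cos -27.9°) = (0.4679, 0.8838). A is at the origin and Z lies 23.1 along u from A, so Z = 23.1·u = (20.41, -10.81). Tangency of A1 to both parallel lines with radius 9.2 puts W and V at A ± 9.2·n: W = (4.305, 8.131), V = (-4.305, -8.131). Then cos ∠ZVA = VZ·VA / (|VZ||VA|), giving 68.28°.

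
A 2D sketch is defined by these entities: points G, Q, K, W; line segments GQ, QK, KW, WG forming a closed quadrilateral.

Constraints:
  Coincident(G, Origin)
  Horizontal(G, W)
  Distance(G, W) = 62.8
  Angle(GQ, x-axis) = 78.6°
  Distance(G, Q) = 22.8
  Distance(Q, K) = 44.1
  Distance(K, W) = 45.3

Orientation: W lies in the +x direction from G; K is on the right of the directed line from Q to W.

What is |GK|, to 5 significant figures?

28.213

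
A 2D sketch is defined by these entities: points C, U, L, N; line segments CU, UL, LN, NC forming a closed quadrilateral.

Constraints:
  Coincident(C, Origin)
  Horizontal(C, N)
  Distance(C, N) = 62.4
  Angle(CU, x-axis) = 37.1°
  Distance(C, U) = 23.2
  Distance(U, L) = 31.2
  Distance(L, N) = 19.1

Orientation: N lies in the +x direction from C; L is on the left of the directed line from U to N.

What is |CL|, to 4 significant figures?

51.71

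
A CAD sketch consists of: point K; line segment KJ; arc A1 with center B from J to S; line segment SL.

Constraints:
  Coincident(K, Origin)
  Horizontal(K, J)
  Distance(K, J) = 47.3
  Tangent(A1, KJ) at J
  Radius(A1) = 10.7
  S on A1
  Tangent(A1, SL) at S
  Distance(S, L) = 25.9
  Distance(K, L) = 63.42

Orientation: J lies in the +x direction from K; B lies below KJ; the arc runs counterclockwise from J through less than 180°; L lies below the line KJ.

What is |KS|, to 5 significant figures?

41.090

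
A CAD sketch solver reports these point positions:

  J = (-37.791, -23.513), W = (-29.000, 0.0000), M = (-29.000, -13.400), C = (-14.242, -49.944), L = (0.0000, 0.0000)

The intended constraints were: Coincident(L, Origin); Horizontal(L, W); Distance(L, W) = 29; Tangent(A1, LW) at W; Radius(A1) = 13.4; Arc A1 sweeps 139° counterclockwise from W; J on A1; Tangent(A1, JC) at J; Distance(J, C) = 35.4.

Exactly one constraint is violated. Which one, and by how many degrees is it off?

Tangent(A1, JC) at J — off by 7.30°.

L = (0.00, 0.00) ✓; L.y = 0.00, W.y = 0.00 ✓; |LW| = 29.00 ✓; ∠(MW, WL) = 90.00° ✓; |MW| = 13.40 ✓; bearing(M→J) − bearing(M→W) = 139.0° ✓; |MJ| = 13.40 ✓; ∠(MJ, JC) = 97.30° ✗; |JC| = 35.40 ✓.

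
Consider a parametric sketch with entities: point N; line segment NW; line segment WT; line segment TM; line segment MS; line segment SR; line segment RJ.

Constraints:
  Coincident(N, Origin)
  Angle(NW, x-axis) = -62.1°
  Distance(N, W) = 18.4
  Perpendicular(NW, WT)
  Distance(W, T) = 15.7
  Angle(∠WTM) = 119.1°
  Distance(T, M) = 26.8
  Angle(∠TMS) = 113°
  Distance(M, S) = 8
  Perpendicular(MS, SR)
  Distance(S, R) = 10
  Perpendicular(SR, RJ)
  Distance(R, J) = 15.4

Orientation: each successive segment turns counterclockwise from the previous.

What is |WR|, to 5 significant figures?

28.462

N is at the origin; NW runs at -62.1° with length 18.4, so W = (8.6099, -16.261). NW ⟂ WT, so WT runs at 27.900°; with |WT| = 15.7, T = (22.485, -8.9148). ∠WTM = 119.1° gives TM at 88.800° from the x-axis; with |TM| = 26.8, M = (23.046, 17.879). ∠TMS = 113.0° gives MS at 155.80° from the x-axis; with |MS| = 8.0, S = (15.749, 21.159). MS is perpendicular to SR, so SR runs at -114.20°; with |SR| = 10.0, R = (11.650, 12.038). Then |WR| = |R − W| = 28.462.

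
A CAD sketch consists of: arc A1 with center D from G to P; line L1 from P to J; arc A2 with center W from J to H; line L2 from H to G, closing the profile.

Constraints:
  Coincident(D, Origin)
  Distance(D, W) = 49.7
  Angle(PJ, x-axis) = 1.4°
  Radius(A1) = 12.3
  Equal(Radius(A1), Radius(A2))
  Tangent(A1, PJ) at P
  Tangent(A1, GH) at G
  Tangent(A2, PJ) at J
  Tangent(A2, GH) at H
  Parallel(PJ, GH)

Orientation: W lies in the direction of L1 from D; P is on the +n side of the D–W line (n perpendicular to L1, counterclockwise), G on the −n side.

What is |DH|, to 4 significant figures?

51.20

The slot axis is L1's direction at 1.4°, so u = (cos 1.4°, sin 1.4°) = (0.9997, 0.02443) and n = (−sin 1.4°, cos 1.4°) = (-0.02443, 0.9997). D is at the origin and W lies 49.7 along u from D, so W = 49.7·u = (49.69, 1.214). Tangency of A1 to both parallel lines with radius 12.3 puts P and G at D ± 12.3·n: P = (-0.3005, 12.30), G = (0.3005, -12.30). Equal radii place J and H the same way about W: J = W + 12.3·n = (49.38, 13.51), H = W − 12.3·n = (49.99, -11.08). Then |DH| = |H − D| = 51.20.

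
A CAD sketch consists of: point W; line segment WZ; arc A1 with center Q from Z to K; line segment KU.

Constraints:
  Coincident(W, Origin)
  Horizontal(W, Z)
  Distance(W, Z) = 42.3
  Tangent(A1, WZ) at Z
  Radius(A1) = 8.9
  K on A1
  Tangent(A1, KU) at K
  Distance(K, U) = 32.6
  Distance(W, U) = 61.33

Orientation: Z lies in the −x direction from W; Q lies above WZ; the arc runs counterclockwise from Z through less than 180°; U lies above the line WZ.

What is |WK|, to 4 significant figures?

35.81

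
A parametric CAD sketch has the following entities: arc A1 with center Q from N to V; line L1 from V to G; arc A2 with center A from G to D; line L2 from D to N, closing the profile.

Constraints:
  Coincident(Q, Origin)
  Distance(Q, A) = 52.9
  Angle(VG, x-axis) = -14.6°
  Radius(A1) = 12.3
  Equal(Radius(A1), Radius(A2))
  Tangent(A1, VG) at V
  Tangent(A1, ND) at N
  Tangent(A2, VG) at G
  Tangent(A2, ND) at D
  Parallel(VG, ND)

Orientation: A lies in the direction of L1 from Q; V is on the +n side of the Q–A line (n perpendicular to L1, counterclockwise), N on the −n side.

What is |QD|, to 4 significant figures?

54.31

The slot axis is L1's direction at -14.6°, so u = (cos -14.6°, sin -14.6°) = (0.9677, -0.2521) and n = (−sin -14.6°, cos -14.6°) = (0.2521, 0.9677). Q is at the origin and A lies 52.9 along u from Q, so A = 52.9·u = (51.19, -13.33). Tangency of A1 to both parallel lines with radius 12.3 puts V and N at Q ± 12.3·n: V = (3.100, 11.90), N = (-3.100, -11.90). Equal radii place G and D the same way about A: G = A + 12.3·n = (54.29, -1.432), D = A − 12.3·n = (48.09, -25.24). Then |QD| = |D − Q| = 54.31.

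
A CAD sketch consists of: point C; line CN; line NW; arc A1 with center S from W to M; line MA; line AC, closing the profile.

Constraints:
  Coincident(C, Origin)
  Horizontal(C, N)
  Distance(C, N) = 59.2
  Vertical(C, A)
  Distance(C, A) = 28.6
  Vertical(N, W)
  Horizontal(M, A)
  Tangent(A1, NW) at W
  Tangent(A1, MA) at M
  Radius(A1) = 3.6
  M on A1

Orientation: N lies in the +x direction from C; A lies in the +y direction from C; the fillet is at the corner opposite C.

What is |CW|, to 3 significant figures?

64.3

The virtual corner opposite C is at (59.2, 28.6). A1 meets NW tangentially, so SW is at right angles to NW and since A1 is tangent to MA there, SM ⟂ MA, with radius 3.6, so the center S sits 3.6 in from both sides at S = (55.6, 25.0). That places the tangent points at W = (59.2, 25.0) on NW and M = (55.6, 28.6) on MA. Then |CW| = |W − C| = 64.3.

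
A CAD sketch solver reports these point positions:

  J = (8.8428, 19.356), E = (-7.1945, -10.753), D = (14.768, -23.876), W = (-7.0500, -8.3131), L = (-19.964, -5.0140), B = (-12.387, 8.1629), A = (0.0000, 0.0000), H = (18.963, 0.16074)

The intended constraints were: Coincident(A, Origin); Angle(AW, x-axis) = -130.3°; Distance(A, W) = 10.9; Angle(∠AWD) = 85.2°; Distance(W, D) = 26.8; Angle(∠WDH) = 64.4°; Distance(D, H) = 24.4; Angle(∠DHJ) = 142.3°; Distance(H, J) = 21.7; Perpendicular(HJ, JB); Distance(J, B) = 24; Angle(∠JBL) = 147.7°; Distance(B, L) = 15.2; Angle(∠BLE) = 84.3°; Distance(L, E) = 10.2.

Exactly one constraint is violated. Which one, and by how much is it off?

Distance(L, E) = 10.2 — off by 3.80.

A = (0.00, 0.00) ✓; AW at -130.3° ✓; |AW| = 10.90 ✓; ∠AWD = 85.20° ✓; |WD| = 26.80 ✓; ∠WDH = 64.40° ✓; |DH| = 24.40 ✓; ∠DHJ = 142.3° ✓; |HJ| = 21.70 ✓; ∠(HJ, JB) = 90.00° ✓; |JB| = 24.00 ✓; ∠JBL = 147.7° ✓; |BL| = 15.20 ✓; ∠BLE = 84.30° ✓; |LE| = 14.00 ✗.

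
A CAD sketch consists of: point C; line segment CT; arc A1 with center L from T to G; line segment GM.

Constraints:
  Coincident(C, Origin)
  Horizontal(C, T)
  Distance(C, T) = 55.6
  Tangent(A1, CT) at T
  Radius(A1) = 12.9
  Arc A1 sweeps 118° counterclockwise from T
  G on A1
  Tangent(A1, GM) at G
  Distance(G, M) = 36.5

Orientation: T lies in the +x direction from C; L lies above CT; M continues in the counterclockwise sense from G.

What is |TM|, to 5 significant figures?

51.505

C is at the origin; CT is horizontal with |CT| = 55.6 and T on the +x side, so T = (55.600, 0.0000). Since A1 is tangent to CT there, LT ⟂ CT, so L = T + (0, 12.9) = (55.600, 12.900). On A1, T sits at bearing -90° from L; a 118° counterclockwise sweep puts G at bearing 28°, so G = L + 12.9·(cos 28°, sin 28°) = (66.990, 18.956). A1 meets GM tangentially, so LG is at right angles to GM, so GM runs along (−sin 28°, cos 28°); with |GM| = 36.5, M = (49.854, 51.184). Then |TM| = |M − T| = 51.505.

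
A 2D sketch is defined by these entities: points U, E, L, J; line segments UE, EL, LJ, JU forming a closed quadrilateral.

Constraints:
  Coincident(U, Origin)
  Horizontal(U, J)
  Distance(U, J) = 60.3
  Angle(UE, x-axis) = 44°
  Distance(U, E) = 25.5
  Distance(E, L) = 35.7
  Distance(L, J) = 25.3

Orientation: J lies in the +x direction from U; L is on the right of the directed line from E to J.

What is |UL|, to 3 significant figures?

39.9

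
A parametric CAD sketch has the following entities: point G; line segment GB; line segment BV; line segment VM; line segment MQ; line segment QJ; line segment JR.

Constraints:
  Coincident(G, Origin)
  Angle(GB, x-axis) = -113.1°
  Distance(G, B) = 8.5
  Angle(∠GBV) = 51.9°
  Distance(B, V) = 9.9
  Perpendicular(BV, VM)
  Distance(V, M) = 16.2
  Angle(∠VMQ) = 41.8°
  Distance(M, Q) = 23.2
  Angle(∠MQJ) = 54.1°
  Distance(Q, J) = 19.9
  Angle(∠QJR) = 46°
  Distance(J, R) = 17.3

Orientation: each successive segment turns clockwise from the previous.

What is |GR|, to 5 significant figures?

4.1440

G is at the origin; GB runs at -113.1° with length 8.5, so B = (-3.3349, -7.8185). ∠GBV = 51.9° gives BV at 118.80° from the x-axis; with |BV| = 9.9, V = (-8.1042, 0.85695). BV ⟂ VM, so VM runs at 28.800°; with |VM| = 16.2, M = (6.0919, 8.6614). ∠VMQ = 41.8° gives MQ at -109.40° from the x-axis; with |MQ| = 23.2, Q = (-1.6142, -13.221). ∠MQJ = 54.1° gives QJ at 124.70° from the x-axis; with |QJ| = 19.9, J = (-12.943, 3.1393). ∠QJR = 46.0° gives JR at -9.3000° from the x-axis; with |JR| = 17.3, R = (4.1297, 0.34352). Then |GR| = |R − G| = 4.1440.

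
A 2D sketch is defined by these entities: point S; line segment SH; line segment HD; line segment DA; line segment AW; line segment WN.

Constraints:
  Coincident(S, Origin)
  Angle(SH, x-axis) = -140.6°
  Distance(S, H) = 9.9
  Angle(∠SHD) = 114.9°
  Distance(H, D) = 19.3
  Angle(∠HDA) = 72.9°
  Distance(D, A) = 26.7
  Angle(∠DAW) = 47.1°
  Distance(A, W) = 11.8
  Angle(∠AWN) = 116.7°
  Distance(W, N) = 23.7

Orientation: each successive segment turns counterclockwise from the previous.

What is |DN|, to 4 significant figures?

4.568

∠DAW = 47.1° gives AW at 164.5° from the x-axis; with |AW| = 11.8, W = (8.553, -7.825). ∠AWN = 116.7° gives WN at -132.2° from the x-axis; with |WN| = 23.7, N = (-7.367, -25.38). Then |DN| = |N − D| = 4.568.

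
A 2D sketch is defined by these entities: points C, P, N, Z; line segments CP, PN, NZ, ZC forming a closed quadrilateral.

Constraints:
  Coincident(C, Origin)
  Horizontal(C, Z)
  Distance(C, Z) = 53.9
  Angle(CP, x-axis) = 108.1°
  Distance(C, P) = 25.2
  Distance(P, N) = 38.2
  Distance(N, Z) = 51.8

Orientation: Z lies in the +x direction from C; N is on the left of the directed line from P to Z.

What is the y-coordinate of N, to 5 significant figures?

43.129

Checks: |PN| = 38.20 ✓; |NZ| = 51.80 ✓.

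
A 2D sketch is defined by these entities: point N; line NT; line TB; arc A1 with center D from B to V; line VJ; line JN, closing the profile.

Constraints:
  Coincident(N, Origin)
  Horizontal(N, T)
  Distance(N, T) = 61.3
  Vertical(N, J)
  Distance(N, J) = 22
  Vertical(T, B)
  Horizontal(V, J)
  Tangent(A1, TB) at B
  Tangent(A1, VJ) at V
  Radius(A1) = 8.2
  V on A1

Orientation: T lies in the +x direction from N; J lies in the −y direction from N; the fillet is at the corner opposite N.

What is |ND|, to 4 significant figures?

54.86

N and J share the same x with |NJ| = 22.0 and J on the −y side, so J = (0.000, -22.00). The virtual corner opposite N is at (61.30, -22.00). Tangency of A1 to TB means the radius DB is perpendicular to TB and since A1 is tangent to VJ there, DV ⟂ VJ, with radius 8.2, so the center D sits 8.2 in from both sides at D = (53.10, -13.80). Then |ND| = |D − N| = 54.86.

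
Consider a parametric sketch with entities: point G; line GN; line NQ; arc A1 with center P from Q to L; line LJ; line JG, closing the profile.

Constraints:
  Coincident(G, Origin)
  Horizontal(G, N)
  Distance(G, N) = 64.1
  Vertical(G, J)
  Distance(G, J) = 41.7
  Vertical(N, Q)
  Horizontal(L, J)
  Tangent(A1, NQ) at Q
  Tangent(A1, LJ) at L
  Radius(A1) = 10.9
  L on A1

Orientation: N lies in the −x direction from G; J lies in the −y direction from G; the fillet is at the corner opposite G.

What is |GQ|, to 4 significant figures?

71.12

G is at the origin; G and N share the same y with |GN| = 64.1 and N on the −x side, so N = (-64.10, 0.000). G and J share the same x with |GJ| = 41.7 and J on the −y side, so J = (0.000, -41.70). The virtual corner opposite G is at (-64.10, -41.70). The tangent condition forces PQ to be normal to NQ and A1 meets LJ tangentially, so PL is at right angles to LJ, with radius 10.9, so the center P sits 10.9 in from both sides at P = (-53.20, -30.80). That places the tangent points at Q = (-64.10, -30.80) on NQ and L = (-53.20, -41.70) on LJ. Then |GQ| = |Q − G| = 71.12.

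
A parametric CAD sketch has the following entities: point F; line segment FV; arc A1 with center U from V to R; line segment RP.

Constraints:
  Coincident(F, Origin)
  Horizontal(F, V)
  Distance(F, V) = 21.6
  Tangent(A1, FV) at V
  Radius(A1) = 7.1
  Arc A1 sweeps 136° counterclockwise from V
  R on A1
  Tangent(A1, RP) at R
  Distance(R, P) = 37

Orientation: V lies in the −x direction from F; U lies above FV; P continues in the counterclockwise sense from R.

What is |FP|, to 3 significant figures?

57.5

On A1, V sits at bearing -90° from U; a 136° counterclockwise sweep puts R at bearing 46°, so R = U + 7.1·(cos 46°, sin 46°) = (-16.7, 12.2). Since A1 is tangent to RP there, UR ⟂ RP, so RP runs along (−sin 46°, cos 46°); with |RP| = 37.0, P = (-43.3, 37.9). Then |FP| = |P − F| = 57.5.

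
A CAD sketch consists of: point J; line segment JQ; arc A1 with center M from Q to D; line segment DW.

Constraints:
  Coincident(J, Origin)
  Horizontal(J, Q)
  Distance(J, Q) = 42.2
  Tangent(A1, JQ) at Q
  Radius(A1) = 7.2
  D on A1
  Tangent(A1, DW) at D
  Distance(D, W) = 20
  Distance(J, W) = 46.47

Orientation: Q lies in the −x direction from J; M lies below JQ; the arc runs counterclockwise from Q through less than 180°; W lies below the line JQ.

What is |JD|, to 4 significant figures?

49.49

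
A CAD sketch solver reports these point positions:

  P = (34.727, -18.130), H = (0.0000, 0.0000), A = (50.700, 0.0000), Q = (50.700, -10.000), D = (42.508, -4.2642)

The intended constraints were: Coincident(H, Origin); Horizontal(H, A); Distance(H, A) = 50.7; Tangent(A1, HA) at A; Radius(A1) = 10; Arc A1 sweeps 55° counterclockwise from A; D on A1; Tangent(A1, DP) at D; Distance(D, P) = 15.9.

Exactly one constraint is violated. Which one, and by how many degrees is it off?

Tangent(A1, DP) at D — off by 5.70°.

H = (0.00, 0.00) ✓; H.y = 0.00, A.y = 0.00 ✓; |HA| = 50.70 ✓; ∠(QA, AH) = 90.00° ✓; |QA| = 10.00 ✓; bearing(Q→D) − bearing(Q→A) = 55.00° ✓; |QD| = 10.00 ✓; ∠(QD, DP) = 84.30° ✗; |DP| = 15.90 ✓.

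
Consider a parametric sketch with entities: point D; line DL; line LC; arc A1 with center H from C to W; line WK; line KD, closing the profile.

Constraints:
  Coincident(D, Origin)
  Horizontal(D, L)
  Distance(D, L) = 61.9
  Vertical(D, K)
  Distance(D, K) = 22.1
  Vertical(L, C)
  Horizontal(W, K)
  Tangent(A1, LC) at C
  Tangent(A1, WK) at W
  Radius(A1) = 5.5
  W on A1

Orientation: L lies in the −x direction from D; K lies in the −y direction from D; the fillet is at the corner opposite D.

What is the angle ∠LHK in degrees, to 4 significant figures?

113.9°

D and K share the same x with |DK| = 22.1 and K on the −y side, so K = (0.000, -22.10). The virtual corner opposite D is at (-61.90, -22.10). Since A1 is tangent to LC there, HC ⟂ LC and A1 meets WK tangentially, so HW is at right angles to WK, with radius 5.5, so the center H sits 5.5 in from both sides at H = (-56.40, -16.60). Then cos ∠LHK = HL·HK / (|HL||HK|), giving 113.9°.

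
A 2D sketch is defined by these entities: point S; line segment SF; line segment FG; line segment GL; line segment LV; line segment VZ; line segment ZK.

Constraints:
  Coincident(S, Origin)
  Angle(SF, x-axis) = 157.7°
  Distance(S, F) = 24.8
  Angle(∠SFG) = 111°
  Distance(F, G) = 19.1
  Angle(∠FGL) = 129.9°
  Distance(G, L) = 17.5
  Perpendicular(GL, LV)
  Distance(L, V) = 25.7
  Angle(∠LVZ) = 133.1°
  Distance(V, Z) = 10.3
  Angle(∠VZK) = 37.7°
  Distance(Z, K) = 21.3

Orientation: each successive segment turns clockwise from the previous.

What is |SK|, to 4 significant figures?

28.11

S is at the origin; SF runs at 157.7° with length 24.8, so F = (-22.95, 9.411). ∠SFG = 111.0° gives FG at 88.70° from the x-axis; with |FG| = 19.1, G = (-22.51, 28.51). ∠FGL = 129.9° gives GL at 38.60° from the x-axis; with |GL| = 17.5, L = (-8.835, 39.42). The perpendicularity gives LV at right angles to GL, so LV runs at -51.40°; with |LV| = 25.7, V = (7.198, 19.34). ∠LVZ = 133.1° gives VZ at -98.30° from the x-axis; with |VZ| = 10.3, Z = (5.712, 9.146). ∠VZK = 37.7° gives ZK at 119.4° from the x-axis; with |ZK| = 21.3, K = (-4.745, 27.70). Then |SK| = |K − S| = 28.11.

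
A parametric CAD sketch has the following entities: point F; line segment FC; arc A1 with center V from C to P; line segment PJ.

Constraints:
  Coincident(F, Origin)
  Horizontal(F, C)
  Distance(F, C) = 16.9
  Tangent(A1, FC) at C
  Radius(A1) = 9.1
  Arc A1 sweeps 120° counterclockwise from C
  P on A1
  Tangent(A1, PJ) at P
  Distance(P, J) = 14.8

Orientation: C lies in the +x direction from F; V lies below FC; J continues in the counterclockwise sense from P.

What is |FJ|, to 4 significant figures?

31.15

F is at the origin; FC is horizontal with |FC| = 16.9 and C on the +x side, so C = (16.90, 0.000). The tangent condition forces VC to be normal to FC, so V = C + (0, -9.1) = (16.90, -9.100). On A1, C sits at bearing 90° from V; a 120° counterclockwise sweep puts P at bearing 210°, so P = V + 9.1·(cos 210°, sin 210°) = (9.019, -13.65). Tangency of A1 to PJ means the radius VP is perpendicular to PJ, so PJ runs along (−sin 210°, cos 210°); with |PJ| = 14.8, J = (16.42, -26.47). Then |FJ| = |J − F| = 31.15.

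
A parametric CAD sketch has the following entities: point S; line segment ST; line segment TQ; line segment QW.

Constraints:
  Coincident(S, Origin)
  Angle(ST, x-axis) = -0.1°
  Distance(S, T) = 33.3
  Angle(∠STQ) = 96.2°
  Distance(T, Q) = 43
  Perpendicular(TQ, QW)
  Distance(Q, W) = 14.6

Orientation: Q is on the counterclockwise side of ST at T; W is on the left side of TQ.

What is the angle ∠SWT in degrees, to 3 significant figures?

40.4°

S is at the origin; ST runs at -0.1° with length 33.3, so T = 33.3·(cos -0.1°, sin -0.1°) = (33.3, -0.0581). ∠STQ = 96.2°, so TQ runs at -0.1° + (180° − 96.2°) = 83.7° from the x-axis; with |TQ| = 43.0, Q = T + 43.0·(cos 83.7°, sin 83.7°) = (38.0, 42.7). TQ is perpendicular to QW; with |QW| = 14.6 on the left of TQ, W = Q + 14.6·(-0.994, 0.110) = (23.5, 44.3). Then cos ∠SWT = WS·WT / (|WS||WT|), giving 40.4°.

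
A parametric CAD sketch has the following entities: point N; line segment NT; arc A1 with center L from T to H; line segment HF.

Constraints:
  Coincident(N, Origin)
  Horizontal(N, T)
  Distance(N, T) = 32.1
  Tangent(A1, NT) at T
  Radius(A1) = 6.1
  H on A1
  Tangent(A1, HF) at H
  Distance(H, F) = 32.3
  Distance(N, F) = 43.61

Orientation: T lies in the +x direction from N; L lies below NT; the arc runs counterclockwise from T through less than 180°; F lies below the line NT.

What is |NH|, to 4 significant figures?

26.59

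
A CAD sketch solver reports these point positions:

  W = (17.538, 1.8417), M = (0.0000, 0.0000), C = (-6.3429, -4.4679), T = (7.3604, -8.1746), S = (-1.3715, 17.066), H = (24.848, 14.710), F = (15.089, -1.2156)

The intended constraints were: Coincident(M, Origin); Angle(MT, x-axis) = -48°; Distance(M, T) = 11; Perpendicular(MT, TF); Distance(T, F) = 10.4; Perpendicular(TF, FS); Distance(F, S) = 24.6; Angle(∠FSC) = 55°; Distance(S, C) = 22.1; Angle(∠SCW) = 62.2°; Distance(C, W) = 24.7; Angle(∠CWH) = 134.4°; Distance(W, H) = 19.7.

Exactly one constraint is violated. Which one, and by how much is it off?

Distance(W, H) = 19.7 — off by 4.90.

M = (0.00, 0.00) ✓; MT at -48.00° ✓; |MT| = 11.00 ✓; ∠(MT, TF) = 90.00° ✓; |TF| = 10.40 ✓; ∠(TF, FS) = 90.00° ✓; |FS| = 24.60 ✓; ∠FSC = 55.00° ✓; |SC| = 22.10 ✓; ∠SCW = 62.20° ✓; |CW| = 24.70 ✓; ∠CWH = 134.4° ✓; |WH| = 14.80 ✗.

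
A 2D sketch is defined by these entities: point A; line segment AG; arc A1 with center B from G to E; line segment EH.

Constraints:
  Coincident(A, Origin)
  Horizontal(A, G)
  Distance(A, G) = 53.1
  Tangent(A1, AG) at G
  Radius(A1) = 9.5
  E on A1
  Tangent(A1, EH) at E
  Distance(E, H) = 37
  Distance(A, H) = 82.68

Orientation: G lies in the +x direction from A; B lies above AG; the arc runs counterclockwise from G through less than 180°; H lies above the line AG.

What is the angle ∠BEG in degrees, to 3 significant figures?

51.1°

A is at the origin; AG is horizontal with |AG| = 53.1 and G on the +x side, so G = (53.1, 0.00). A1 meets AG tangentially, so BG is at right angles to AG, so B = G + (0, 9.5) = (53.1, 9.50). Since BE ⟂ EH (tangency), |BH| = √(9.5² + 37.0²) = 38.2 regardless of where E sits on A1. So H lies on both circle(A, 82.68) and circle(B, 38.2); the above-AG intersection is H = (70.2, 43.6). E is the foot of the tangent from H: E = (62.4, 7.49).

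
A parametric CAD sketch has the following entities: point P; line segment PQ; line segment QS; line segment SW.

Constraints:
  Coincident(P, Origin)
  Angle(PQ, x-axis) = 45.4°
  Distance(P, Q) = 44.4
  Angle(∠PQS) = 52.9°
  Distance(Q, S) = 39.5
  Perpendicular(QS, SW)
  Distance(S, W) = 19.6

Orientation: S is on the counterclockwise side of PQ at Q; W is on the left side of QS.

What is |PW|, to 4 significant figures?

20.29

∠PQS = 52.9°, so QS runs at 45.4° + (180° − 52.9°) = 172.5° from the x-axis; with |QS| = 39.5, S = Q + 39.5·(cos 172.5°, sin 172.5°) = (-7.986, 36.77). QS ⟂ SW; with |SW| = 19.6 on the left of QS, W = S + 19.6·(-0.1305, -0.9914) = (-10.54, 17.34). Then |PW| = |W − P| = 20.29.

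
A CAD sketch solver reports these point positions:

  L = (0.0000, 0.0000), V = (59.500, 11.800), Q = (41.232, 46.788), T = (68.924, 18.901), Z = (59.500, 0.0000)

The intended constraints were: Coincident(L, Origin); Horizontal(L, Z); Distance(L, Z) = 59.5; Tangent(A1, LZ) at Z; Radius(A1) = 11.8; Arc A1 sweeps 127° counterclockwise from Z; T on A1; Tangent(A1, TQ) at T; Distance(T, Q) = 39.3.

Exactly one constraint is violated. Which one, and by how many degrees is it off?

Tangent(A1, TQ) at T — off by 7.80°.

L = (0.00, 0.00) ✓; L.y = 0.00, Z.y = 0.00 ✓; |LZ| = 59.50 ✓; ∠(VZ, ZL) = 90.00° ✓; |VZ| = 11.80 ✓; bearing(V→T) − bearing(V→Z) = 127.0° ✓; |VT| = 11.80 ✓; ∠(VT, TQ) = 82.20° ✗; |TQ| = 39.30 ✓.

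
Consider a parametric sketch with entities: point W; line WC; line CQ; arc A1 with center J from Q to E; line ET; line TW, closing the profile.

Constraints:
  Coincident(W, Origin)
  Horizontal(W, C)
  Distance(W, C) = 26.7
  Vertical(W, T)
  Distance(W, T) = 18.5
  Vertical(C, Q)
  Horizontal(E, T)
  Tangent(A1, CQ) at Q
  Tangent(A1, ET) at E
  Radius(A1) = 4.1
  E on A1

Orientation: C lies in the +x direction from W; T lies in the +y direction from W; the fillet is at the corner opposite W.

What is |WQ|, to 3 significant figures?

30.3

W is at the origin; W and C share the same y with |WC| = 26.7 and C on the +x side, so C = (26.7, 0.00). WT is vertical with |WT| = 18.5 and T on the +y side, so T = (0.00, 18.5). The virtual corner opposite W is at (26.7, 18.5). The tangent condition forces JQ to be normal to CQ and A1 meets ET tangentially, so JE is at right angles to ET, with radius 4.1, so the center J sits 4.1 in from both sides at J = (22.6, 14.4). That places the tangent points at Q = (26.7, 14.4) on CQ and E = (22.6, 18.5) on ET. Then |WQ| = |Q − W| = 30.3.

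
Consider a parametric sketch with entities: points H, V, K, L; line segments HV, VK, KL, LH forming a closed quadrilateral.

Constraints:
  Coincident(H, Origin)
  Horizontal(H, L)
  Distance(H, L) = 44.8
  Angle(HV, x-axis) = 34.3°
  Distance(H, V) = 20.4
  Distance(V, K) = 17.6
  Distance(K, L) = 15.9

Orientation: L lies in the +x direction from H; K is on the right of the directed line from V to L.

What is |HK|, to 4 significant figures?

28.98

H is at the origin; HL is horizontal with |HL| = 44.8 and L in +x, so L = (44.8, 0). HV runs at 34.3° with |HV| = 20.4, so V = (16.85, 11.50). K is determined by |VK| = 17.6 and |KL| = 15.9 together: it lies at the intersection of circle(V, 17.6) and circle(L, 15.9). With |VL| = 30.22, the foot of the radical line on VL is 16.05 from V and the perpendicular offset is √(17.6² − 16.05²) = 7.217. Taking the right-of-VL solution: K = (28.95, -1.285).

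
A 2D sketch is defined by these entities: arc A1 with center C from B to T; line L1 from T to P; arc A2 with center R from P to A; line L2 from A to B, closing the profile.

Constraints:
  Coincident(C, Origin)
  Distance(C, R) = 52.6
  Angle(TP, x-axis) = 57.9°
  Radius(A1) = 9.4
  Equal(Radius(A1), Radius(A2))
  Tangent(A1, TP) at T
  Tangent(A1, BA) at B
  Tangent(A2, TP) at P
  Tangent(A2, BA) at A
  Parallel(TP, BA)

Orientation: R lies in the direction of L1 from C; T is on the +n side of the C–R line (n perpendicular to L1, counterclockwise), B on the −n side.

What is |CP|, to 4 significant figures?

53.43

Tangency of A1 to both parallel lines with radius 9.4 puts T and B at C ± 9.4·n: T = (-7.963, 4.995), B = (7.963, -4.995). Equal radii place P and A the same way about R: P = R + 9.4·n = (19.99, 49.55), A = R − 9.4·n = (35.91, 39.56). Then |CP| = |P − C| = 53.43.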